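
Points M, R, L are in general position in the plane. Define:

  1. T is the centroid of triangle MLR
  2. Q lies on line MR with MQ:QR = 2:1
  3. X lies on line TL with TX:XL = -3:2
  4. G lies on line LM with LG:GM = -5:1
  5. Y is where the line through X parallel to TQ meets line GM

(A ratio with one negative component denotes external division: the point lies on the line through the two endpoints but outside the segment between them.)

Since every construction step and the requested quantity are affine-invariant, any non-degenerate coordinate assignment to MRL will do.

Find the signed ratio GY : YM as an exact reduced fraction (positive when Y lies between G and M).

Work in coordinates with M = (0, 0), R = (1, 0), L = (0, 1).
1. T is the centroid of triangle MLR ⇒ T = (1/3, 1/3)
2. Q lies on line MR with MQ:QR = 2:1 ⇒ Q = (2/3, 0)
3. X lies on line TL with TX:XL = -3:2 ⇒ X = (-2/3, 7/3)
4. G lies on line LM with LG:GM = -5:1 ⇒ G = (0, -1/4)
5. Y is where the line through X parallel to TQ meets line GM ⇒ Y = (0, 5/3)
Y = G + t·(M−G) with t = 23/3, so GY:YM = t:(1−t) = 23/3:-20/3

GY:YM = -23/20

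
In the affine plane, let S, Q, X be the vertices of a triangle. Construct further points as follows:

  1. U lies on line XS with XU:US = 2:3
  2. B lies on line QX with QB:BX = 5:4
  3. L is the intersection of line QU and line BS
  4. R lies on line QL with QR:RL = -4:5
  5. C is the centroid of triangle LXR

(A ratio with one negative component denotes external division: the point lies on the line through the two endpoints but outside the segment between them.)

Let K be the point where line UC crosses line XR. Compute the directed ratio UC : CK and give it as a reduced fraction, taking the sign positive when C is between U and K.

Work in coordinates with S = (0, 0), Q = (1, 0), X = (0, 1).
1. U lies on line XS with XU:US = 2:3 ⇒ U = (0, 3/5)
2. B lies on line QX with QB:BX = 5:4 ⇒ B = (4/9, 5/9)
3. L is the intersection of line QU and line BS ⇒ L = (12/37, 15/37)
4. R lies on line QL with QR:RL = -4:5 ⇒ R = (137/37, -60/37)
5. C is the centroid of triangle LXR ⇒ C = (149/111, -8/111)
line UC meets XR at K = (20413/10582, -3871/10582)
C = U + t·(K−U) with t = 286/411, so UC:CK = 286/411:125/411

UC:CK = 286/125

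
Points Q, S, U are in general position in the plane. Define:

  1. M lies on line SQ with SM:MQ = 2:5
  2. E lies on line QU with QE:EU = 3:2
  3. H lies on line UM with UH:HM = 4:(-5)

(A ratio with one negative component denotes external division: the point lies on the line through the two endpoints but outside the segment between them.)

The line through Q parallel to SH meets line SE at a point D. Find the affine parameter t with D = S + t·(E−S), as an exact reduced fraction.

Set Q = (0, 0), S = (1, 0), U = (0, 1); any affine frame gives the same invariant.
1. M lies on line SQ with SM:MQ = 2:5 ⇒ M = (5/7, 0)
2. E lies on line QU with QE:EU = 3:2 ⇒ E = (0, 3/5)
3. H lies on line UM with UH:HM = 4:(-5) ⇒ H = (-20/7, 5)
through Q parallel to SH: direction (-27/7, 5); meets SE at D = (-81/94, 105/94)
D = S + t·(E−S) with t = 175/94

t = 175/94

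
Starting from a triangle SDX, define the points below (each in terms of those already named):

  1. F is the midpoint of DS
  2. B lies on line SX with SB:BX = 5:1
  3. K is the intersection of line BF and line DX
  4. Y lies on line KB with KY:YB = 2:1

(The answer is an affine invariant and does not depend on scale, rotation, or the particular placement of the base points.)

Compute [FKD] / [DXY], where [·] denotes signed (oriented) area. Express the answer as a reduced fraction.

[FKD]:[DXY] = -45/8

Choose coordinates S = (0, 0), D = (1, 0), X = (0, 1).
1. F is the midpoint of DS ⇒ F = (1/2, 0)
2. B lies on line SX with SB:BX = 5:1 ⇒ B = (0, 5/6)
3. K is the intersection of line BF and line DX ⇒ K = (-1/4, 5/4)
4. Y lies on line KB with KY:YB = 2:1 ⇒ Y = (-1/12, 35/36)
2·[FKD] = -5/8, 2·[DXY] = 1/9
[FKD]:[DXY] = -5/8:1/9 = -45/8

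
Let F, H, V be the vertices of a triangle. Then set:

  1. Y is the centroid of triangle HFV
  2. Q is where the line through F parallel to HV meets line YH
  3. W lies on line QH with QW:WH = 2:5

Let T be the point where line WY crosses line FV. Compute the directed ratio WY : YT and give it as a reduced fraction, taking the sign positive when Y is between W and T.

WY:YT = -16/7

Set F = (0, 0), H = (1, 0), V = (0, 1); any affine frame gives the same invariant.
1. Y is the centroid of triangle HFV ⇒ Y = (1/3, 1/3)
2. Q is where the line through F parallel to HV meets line YH ⇒ Q = (-1, 1)
3. W lies on line QH with QW:WH = 2:5 ⇒ W = (-3/7, 5/7)
line WY meets FV at T = (0, 1/2)
Y = W + t·(T−W) with t = 16/9, so WY:YT = 16/9:-7/9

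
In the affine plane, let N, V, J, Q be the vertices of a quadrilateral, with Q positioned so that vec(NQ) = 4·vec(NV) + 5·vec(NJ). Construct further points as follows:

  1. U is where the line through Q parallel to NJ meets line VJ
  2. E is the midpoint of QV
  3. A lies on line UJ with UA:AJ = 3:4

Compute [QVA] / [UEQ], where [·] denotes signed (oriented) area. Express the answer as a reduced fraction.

Choose coordinates N = (0, 0), V = (1, 0), J = (0, 1), Q = (4, 5).
1. U is where the line through Q parallel to NJ meets line VJ ⇒ U = (4, -3)
2. E is the midpoint of QV ⇒ E = (5/2, 5/2)
3. A lies on line UJ with UA:AJ = 3:4 ⇒ A = (16/7, -9/7)
2·[QVA] = 72/7, 2·[UEQ] = -12
[QVA]:[UEQ] = 72/7:-12 = -6/7

[QVA]:[UEQ] = -6/7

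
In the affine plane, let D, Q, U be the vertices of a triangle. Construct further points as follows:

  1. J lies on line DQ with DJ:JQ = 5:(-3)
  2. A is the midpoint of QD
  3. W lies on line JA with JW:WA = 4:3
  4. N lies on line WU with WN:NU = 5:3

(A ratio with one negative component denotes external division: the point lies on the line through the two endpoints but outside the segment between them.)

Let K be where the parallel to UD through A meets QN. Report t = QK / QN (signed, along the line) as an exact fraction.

t = 56/55

Work in coordinates with D = (0, 0), Q = (1, 0), U = (0, 1).
1. J lies on line DQ with DJ:JQ = 5:(-3) ⇒ J = (5/2, 0)
2. A is the midpoint of QD ⇒ A = (1/2, 0)
3. W lies on line JA with JW:WA = 4:3 ⇒ W = (19/14, 0)
4. N lies on line WU with WN:NU = 5:3 ⇒ N = (57/112, 5/8)
through A parallel to UD: direction (0, -1); meets QN at K = (1/2, 7/11)
K = Q + t·(N−Q) with t = 56/55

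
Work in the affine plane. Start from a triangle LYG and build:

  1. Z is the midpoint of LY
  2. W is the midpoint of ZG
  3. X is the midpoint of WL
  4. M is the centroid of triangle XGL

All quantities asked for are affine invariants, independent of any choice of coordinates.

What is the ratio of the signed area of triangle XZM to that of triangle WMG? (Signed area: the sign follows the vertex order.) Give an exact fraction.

Assign L = (0, 0), Y = (1, 0), G = (0, 1) — the answer is frame-independent, so this choice is without loss of generality.
1. Z is the midpoint of LY ⇒ Z = (1/2, 0)
2. W is the midpoint of ZG ⇒ W = (1/4, 1/2)
3. X is the midpoint of WL ⇒ X = (1/8, 1/4)
4. M is the centroid of triangle XGL ⇒ M = (1/24, 5/12)
2·[XZM] = 1/24, 2·[WMG] = -1/8
[XZM]:[WMG] = 1/24:-1/8 = -1/3

[XZM]:[WMG] = -1/3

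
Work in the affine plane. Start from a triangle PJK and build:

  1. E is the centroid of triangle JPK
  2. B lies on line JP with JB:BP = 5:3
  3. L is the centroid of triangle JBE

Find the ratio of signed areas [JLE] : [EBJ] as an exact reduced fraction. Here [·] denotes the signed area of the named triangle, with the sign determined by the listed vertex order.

Assign P = (0, 0), J = (1, 0), K = (0, 1) — the answer is frame-independent, so this choice is without loss of generality.
1. E is the centroid of triangle JPK ⇒ E = (1/3, 1/3)
2. B lies on line JP with JB:BP = 5:3 ⇒ B = (3/8, 0)
3. L is the centroid of triangle JBE ⇒ L = (41/72, 1/9)
2·[JLE] = -5/72, 2·[EBJ] = 5/24
[JLE]:[EBJ] = -5/72:5/24 = -1/3

[JLE]:[EBJ] = -1/3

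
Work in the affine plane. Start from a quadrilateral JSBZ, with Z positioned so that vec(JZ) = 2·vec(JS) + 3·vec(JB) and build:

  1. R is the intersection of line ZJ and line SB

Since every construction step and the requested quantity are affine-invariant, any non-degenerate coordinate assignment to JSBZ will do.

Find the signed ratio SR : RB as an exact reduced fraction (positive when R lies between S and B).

SR:RB = 3/2

Set J = (0, 0), S = (1, 0), B = (0, 1), Z = (2, 3); any affine frame gives the same invariant.
1. R is the intersection of line ZJ and line SB ⇒ R = (2/5, 3/5)
R = S + t·(B−S) with t = 3/5, so SR:RB = t:(1−t) = 3/5:2/5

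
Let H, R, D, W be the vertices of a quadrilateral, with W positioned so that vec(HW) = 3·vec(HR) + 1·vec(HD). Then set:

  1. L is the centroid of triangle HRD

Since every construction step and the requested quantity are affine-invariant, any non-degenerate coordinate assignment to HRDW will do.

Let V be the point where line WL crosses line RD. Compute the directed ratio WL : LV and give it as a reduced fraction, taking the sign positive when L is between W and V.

Work in coordinates with H = (0, 0), R = (1, 0), D = (0, 1), W = (3, 1).
1. L is the centroid of triangle HRD ⇒ L = (1/3, 1/3)
line WL meets RD at V = (3/5, 2/5)
L = W + t·(V−W) with t = 10/9, so WL:LV = 10/9:-1/9

WL:LV = -10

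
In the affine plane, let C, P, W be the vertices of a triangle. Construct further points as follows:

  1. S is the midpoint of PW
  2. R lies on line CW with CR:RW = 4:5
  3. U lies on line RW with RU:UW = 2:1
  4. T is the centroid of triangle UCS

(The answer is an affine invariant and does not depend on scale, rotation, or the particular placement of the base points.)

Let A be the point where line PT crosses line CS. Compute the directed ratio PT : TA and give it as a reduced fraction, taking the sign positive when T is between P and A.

PT:TA = -103/22

Assign C = (0, 0), P = (1, 0), W = (0, 1) — the answer is frame-independent, so this choice is without loss of generality.
1. S is the midpoint of PW ⇒ S = (1/2, 1/2)
2. R lies on line CW with CR:RW = 4:5 ⇒ R = (0, 4/9)
3. U lies on line RW with RU:UW = 2:1 ⇒ U = (0, 22/27)
4. T is the centroid of triangle UCS ⇒ T = (1/6, 71/162)
line PT meets CS at A = (71/206, 71/206)
T = P + t·(A−P) with t = 103/81, so PT:TA = 103/81:-22/81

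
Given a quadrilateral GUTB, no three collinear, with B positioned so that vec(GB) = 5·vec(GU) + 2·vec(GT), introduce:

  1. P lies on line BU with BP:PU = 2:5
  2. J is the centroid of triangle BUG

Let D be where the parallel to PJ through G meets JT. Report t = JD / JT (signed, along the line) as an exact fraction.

t = 2/15

Work in coordinates with G = (0, 0), U = (1, 0), T = (0, 1), B = (5, 2).
1. P lies on line BU with BP:PU = 2:5 ⇒ P = (27/7, 10/7)
2. J is the centroid of triangle BUG ⇒ J = (2, 2/3)
through G parallel to PJ: direction (-13/7, -16/21); meets JT at D = (26/15, 32/45)
D = J + t·(T−J) with t = 2/15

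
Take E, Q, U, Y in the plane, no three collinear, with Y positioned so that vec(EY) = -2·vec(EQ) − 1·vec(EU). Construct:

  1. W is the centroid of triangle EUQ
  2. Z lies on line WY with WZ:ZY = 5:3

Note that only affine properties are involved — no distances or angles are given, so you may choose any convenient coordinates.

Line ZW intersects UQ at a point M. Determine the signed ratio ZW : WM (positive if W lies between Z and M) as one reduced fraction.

ZW:WM = 55/8

Work in coordinates with E = (0, 0), Q = (1, 0), U = (0, 1), Y = (-2, -1).
1. W is the centroid of triangle EUQ ⇒ W = (1/3, 1/3)
2. Z lies on line WY with WZ:ZY = 5:3 ⇒ Z = (-9/8, -1/2)
line ZW meets UQ at M = (6/11, 5/11)
W = Z + t·(M−Z) with t = 55/63, so ZW:WM = 55/63:8/63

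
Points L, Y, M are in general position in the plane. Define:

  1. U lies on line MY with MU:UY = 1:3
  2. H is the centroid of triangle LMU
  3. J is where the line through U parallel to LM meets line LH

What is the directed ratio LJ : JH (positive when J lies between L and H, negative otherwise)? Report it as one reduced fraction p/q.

Choose coordinates L = (0, 0), Y = (1, 0), M = (0, 1).
1. U lies on line MY with MU:UY = 1:3 ⇒ U = (1/4, 3/4)
2. H is the centroid of triangle LMU ⇒ H = (1/12, 7/12)
3. J is where the line through U parallel to LM meets line LH ⇒ J = (1/4, 7/4)
J = L + t·(H−L) with t = 3, so LJ:JH = t:(1−t) = 3:-2

LJ:JH = -3/2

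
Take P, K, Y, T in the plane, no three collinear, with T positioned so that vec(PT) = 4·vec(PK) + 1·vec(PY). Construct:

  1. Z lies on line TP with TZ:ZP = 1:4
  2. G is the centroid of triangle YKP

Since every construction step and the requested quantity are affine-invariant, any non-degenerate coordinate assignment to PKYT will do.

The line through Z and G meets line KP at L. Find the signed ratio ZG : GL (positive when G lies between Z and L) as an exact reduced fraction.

Choose coordinates P = (0, 0), K = (1, 0), Y = (0, 1), T = (4, 1).
1. Z lies on line TP with TZ:ZP = 1:4 ⇒ Z = (16/5, 4/5)
2. G is the centroid of triangle YKP ⇒ G = (1/3, 1/3)
line ZG meets KP at L = (-12/7, 0)
G = Z + t·(L−Z) with t = 7/12, so ZG:GL = 7/12:5/12

ZG:GL = 7/5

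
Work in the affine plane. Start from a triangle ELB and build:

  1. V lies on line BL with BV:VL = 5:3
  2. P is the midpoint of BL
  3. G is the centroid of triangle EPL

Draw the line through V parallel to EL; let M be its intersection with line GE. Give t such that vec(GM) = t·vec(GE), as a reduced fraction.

t = -5/4

Assign E = (0, 0), L = (1, 0), B = (0, 1) — the answer is frame-independent, so this choice is without loss of generality.
1. V lies on line BL with BV:VL = 5:3 ⇒ V = (5/8, 3/8)
2. P is the midpoint of BL ⇒ P = (1/2, 1/2)
3. G is the centroid of triangle EPL ⇒ G = (1/2, 1/6)
through V parallel to EL: direction (1, 0); meets GE at M = (9/8, 3/8)
M = G + t·(E−G) with t = -5/4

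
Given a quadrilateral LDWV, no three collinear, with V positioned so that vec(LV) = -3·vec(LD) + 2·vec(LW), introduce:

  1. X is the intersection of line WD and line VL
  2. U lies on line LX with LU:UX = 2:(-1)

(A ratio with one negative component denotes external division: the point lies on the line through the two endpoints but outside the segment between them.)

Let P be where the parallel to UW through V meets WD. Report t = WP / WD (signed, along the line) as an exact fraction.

Choose coordinates L = (0, 0), D = (1, 0), W = (0, 1), V = (-3, 2).
1. X is the intersection of line WD and line VL ⇒ X = (3, -2)
2. U lies on line LX with LU:UX = 2:(-1) ⇒ U = (6, -4)
through V parallel to UW: direction (-6, 5); meets WD at P = (9, -8)
P = W + t·(D−W) with t = 9

t = 9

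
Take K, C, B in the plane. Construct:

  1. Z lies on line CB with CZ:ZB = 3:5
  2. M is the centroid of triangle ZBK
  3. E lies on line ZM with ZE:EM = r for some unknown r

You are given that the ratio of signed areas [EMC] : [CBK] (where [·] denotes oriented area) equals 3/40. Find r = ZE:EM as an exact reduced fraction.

r = 2/3

Choose coordinates K = (0, 0), C = (1, 0), B = (0, 1).
1. Z lies on line CB with CZ:ZB = 3:5 ⇒ Z = (5/8, 3/8)
2. M is the centroid of triangle ZBK ⇒ M = (5/24, 11/24)
3. With ZE:EM = r, write λ = r/(r+1) so E = Z + λ·(M−Z); E is affine-linear in λ
Every point depending on E is an affine combination of E and λ-independent points, so each such coordinate is linear in λ; the λ² term in each signed area is a multiple of (M−Z)×(M−Z) = 0, so 2·[EMC] and 2·[CBK] are each linear in λ. Evaluating at λ=0 and λ=1:
  2·[EMC] = -1/8·λ + 1/8,   2·[CBK] = 1
So [EMC]:[CBK] = (-1/8·λ + 1/8) / (1). Setting this equal to 3/40:
  -1/8·λ + 1/8 = 3/40·(1)  ⇒  λ = 2/5
Then r = λ/(1−λ) = (2/5)/(3/5) = 2/3. Check: with r = 2/3, E = (11/24, 49/120) and [EMC]:[CBK] = 3/40 as required.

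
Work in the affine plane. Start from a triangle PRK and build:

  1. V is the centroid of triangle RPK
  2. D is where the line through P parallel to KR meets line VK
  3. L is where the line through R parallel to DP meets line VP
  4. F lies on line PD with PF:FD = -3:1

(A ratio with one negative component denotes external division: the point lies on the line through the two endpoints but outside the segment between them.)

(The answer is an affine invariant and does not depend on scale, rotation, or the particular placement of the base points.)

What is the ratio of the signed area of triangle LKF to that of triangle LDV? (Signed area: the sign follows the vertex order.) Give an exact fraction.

[LKF]:[LDV] = -3/2

Set P = (0, 0), R = (1, 0), K = (0, 1); any affine frame gives the same invariant.
1. V is the centroid of triangle RPK ⇒ V = (1/3, 1/3)
2. D is where the line through P parallel to KR meets line VK ⇒ D = (1, -1)
3. L is where the line through R parallel to DP meets line VP ⇒ L = (1/2, 1/2)
4. F lies on line PD with PF:FD = -3:1 ⇒ F = (3/2, -3/2)
2·[LKF] = 1/2, 2·[LDV] = -1/3
[LKF]:[LDV] = 1/2:-1/3 = -3/2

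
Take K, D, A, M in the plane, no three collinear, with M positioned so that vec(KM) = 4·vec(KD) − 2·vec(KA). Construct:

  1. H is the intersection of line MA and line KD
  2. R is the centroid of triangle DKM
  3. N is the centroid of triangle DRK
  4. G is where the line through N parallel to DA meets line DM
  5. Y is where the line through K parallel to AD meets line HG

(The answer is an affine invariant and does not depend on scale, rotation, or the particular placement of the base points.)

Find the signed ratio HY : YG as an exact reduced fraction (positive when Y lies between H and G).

Assign K = (0, 0), D = (1, 0), A = (0, 1), M = (4, -2) — the answer is frame-independent, so this choice is without loss of generality.
1. H is the intersection of line MA and line KD ⇒ H = (4/3, 0)
2. R is the centroid of triangle DKM ⇒ R = (5/3, -2/3)
3. N is the centroid of triangle DRK ⇒ N = (8/9, -2/9)
4. G is where the line through N parallel to DA meets line DM ⇒ G = (0, 2/3)
5. Y is where the line through K parallel to AD meets line HG ⇒ Y = (-4/3, 4/3)
Y = H + t·(G−H) with t = 2, so HY:YG = t:(1−t) = 2:-1

HY:YG = -2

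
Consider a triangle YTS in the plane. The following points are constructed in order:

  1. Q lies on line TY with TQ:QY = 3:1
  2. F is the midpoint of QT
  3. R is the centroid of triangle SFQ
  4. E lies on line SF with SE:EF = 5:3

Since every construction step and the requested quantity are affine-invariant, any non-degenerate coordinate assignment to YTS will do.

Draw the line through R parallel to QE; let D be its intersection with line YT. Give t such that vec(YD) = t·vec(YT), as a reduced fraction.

t = 1/6

Work in coordinates with Y = (0, 0), T = (1, 0), S = (0, 1).
1. Q lies on line TY with TQ:QY = 3:1 ⇒ Q = (1/4, 0)
2. F is the midpoint of QT ⇒ F = (5/8, 0)
3. R is the centroid of triangle SFQ ⇒ R = (7/24, 1/3)
4. E lies on line SF with SE:EF = 5:3 ⇒ E = (25/64, 3/8)
through R parallel to QE: direction (9/64, 3/8); meets YT at D = (1/6, 0)
D = Y + t·(T−Y) with t = 1/6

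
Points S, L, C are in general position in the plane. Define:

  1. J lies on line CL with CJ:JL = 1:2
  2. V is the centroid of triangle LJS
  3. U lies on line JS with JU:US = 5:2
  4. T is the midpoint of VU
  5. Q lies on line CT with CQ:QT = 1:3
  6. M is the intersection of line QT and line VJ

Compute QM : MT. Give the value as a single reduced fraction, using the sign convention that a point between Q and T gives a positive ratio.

QM:MT = -13/10

Choose coordinates S = (0, 0), L = (1, 0), C = (0, 1).
1. J lies on line CL with CJ:JL = 1:2 ⇒ J = (1/3, 2/3)
2. V is the centroid of triangle LJS ⇒ V = (4/9, 2/9)
3. U lies on line JS with JU:US = 5:2 ⇒ U = (2/21, 4/21)
4. T is the midpoint of VU ⇒ T = (17/63, 13/63)
5. Q lies on line CT with CQ:QT = 1:3 ⇒ Q = (17/252, 101/126)
6. M is the intersection of line QT and line VJ ⇒ M = (17/18, -16/9)
M = Q + t·(T−Q) with t = 13/3, so QM:MT = t:(1−t) = 13/3:-10/3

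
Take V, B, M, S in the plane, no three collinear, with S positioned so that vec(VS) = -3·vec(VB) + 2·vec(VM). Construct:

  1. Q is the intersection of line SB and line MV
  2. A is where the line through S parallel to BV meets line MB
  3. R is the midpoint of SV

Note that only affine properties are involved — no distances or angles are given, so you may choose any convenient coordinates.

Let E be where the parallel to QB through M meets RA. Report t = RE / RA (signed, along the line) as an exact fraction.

t = 3/5

Set V = (0, 0), B = (1, 0), M = (0, 1), S = (-3, 2); any affine frame gives the same invariant.
1. Q is the intersection of line SB and line MV ⇒ Q = (0, 1/2)
2. A is where the line through S parallel to BV meets line MB ⇒ A = (-1, 2)
3. R is the midpoint of SV ⇒ R = (-3/2, 1)
through M parallel to QB: direction (1, -1/2); meets RA at E = (-6/5, 8/5)
E = R + t·(A−R) with t = 3/5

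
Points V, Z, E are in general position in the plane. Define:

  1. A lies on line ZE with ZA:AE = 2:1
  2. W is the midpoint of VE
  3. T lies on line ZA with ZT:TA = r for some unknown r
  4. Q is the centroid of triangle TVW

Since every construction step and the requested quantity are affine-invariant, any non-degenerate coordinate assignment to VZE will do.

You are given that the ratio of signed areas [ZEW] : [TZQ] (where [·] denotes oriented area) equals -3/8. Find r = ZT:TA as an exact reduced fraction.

Choose coordinates V = (0, 0), Z = (1, 0), E = (0, 1).
1. A lies on line ZE with ZA:AE = 2:1 ⇒ A = (1/3, 2/3)
2. W is the midpoint of VE ⇒ W = (0, 1/2)
3. With ZT:TA = r, write λ = r/(r+1) so T = Z + λ·(A−Z); T is affine-linear in λ
4. Q is the centroid of triangle TVW ⇒ Q is an affine combination of earlier points and hence also affine-linear in λ
Every point depending on T is an affine combination of T and λ-independent points, so each such coordinate is linear in λ; the λ² term in each signed area is a multiple of (A−Z)×(A−Z) = 0, so 2·[ZEW] and 2·[TZQ] are each linear in λ. Evaluating at λ=0 and λ=1:
  2·[ZEW] = 1/2,   2·[TZQ] = -1/3·λ
So [ZEW]:[TZQ] = (1/2) / (-1/3·λ). Setting this equal to -3/8:
  1/2 = -3/8·(-1/3·λ)  ⇒  λ = 4
Then r = λ/(1−λ) = (4)/(-3) = -4/3. Check: with r = -4/3, T = (-5/3, 8/3) and [ZEW]:[TZQ] = -3/8 as required.

r = -4/3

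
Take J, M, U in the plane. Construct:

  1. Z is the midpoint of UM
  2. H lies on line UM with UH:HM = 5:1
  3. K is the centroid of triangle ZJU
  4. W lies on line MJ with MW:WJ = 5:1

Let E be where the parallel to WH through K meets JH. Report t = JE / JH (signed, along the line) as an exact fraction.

t = -11

Choose coordinates J = (0, 0), M = (1, 0), U = (0, 1).
1. Z is the midpoint of UM ⇒ Z = (1/2, 1/2)
2. H lies on line UM with UH:HM = 5:1 ⇒ H = (5/6, 1/6)
3. K is the centroid of triangle ZJU ⇒ K = (1/6, 1/2)
4. W lies on line MJ with MW:WJ = 5:1 ⇒ W = (1/6, 0)
through K parallel to WH: direction (2/3, 1/6); meets JH at E = (-55/6, -11/6)
E = J + t·(H−J) with t = -11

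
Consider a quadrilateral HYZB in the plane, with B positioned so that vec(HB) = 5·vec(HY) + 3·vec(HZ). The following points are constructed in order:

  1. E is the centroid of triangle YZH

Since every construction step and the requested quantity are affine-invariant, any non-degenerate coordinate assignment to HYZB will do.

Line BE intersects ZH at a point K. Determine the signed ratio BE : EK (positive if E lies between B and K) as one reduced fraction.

Choose coordinates H = (0, 0), Y = (1, 0), Z = (0, 1), B = (5, 3).
1. E is the centroid of triangle YZH ⇒ E = (1/3, 1/3)
line BE meets ZH at K = (0, 1/7)
E = B + t·(K−B) with t = 14/15, so BE:EK = 14/15:1/15

BE:EK = 14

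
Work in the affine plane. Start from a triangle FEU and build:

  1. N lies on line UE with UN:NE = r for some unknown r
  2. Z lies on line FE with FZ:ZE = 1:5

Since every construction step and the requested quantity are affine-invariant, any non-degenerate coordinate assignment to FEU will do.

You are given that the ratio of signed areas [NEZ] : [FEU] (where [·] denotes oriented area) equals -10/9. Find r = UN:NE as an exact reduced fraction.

r = -1/4

Work in coordinates with F = (0, 0), E = (1, 0), U = (0, 1).
1. With UN:NE = r, write λ = r/(r+1) so N = U + λ·(E−U); N is affine-linear in λ
2. Z lies on line FE with FZ:ZE = 1:5 ⇒ Z = (1/6, 0)
Every point depending on N is an affine combination of N and λ-independent points, so each such coordinate is linear in λ; the λ² term in each signed area is a multiple of (E−U)×(E−U) = 0, so 2·[NEZ] and 2·[FEU] are each linear in λ. Evaluating at λ=0 and λ=1:
  2·[NEZ] = 5/6·λ − 5/6,   2·[FEU] = 1
So [NEZ]:[FEU] = (5/6·λ − 5/6) / (1). Setting this equal to -10/9:
  5/6·λ − 5/6 = -10/9·(1)  ⇒  λ = -1/3
Then r = λ/(1−λ) = (-1/3)/(4/3) = -1/4. Check: with r = -1/4, N = (-1/3, 4/3) and [NEZ]:[FEU] = -10/9 as required.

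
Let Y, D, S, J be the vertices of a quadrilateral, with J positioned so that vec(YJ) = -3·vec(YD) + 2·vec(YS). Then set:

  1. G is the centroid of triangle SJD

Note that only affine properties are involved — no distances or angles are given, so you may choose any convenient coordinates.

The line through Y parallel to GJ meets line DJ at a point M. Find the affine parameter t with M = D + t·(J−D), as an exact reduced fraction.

Set Y = (0, 0), D = (1, 0), S = (0, 1), J = (-3, 2); any affine frame gives the same invariant.
1. G is the centroid of triangle SJD ⇒ G = (-2/3, 1)
through Y parallel to GJ: direction (-7/3, 1); meets DJ at M = (7, -3)
M = D + t·(J−D) with t = -3/2

t = -3/2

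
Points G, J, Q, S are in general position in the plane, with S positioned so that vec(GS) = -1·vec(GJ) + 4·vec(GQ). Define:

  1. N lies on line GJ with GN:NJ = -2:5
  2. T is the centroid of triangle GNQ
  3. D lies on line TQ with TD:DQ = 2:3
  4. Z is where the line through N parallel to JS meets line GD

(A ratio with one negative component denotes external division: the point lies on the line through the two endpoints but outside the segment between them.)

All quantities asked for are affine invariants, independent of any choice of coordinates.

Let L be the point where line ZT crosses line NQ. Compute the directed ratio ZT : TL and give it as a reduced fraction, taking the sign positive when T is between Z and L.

ZT:TL = 58/5

Choose coordinates G = (0, 0), J = (1, 0), Q = (0, 1), S = (-1, 4).
1. N lies on line GJ with GN:NJ = -2:5 ⇒ N = (-2/3, 0)
2. T is the centroid of triangle GNQ ⇒ T = (-2/9, 1/3)
3. D lies on line TQ with TD:DQ = 2:3 ⇒ D = (-2/15, 3/5)
4. Z is where the line through N parallel to JS meets line GD ⇒ Z = (8/15, -12/5)
line ZT meets NQ at L = (-25/87, 33/58)
T = Z + t·(L−Z) with t = 58/63, so ZT:TL = 58/63:5/63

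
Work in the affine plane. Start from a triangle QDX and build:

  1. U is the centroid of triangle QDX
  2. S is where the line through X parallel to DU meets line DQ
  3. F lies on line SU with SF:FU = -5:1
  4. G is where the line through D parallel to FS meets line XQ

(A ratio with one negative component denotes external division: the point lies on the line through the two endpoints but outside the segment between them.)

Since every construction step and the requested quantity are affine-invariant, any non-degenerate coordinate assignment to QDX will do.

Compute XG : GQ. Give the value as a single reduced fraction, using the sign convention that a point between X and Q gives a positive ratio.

Choose coordinates Q = (0, 0), D = (1, 0), X = (0, 1).
1. U is the centroid of triangle QDX ⇒ U = (1/3, 1/3)
2. S is where the line through X parallel to DU meets line DQ ⇒ S = (2, 0)
3. F lies on line SU with SF:FU = -5:1 ⇒ F = (-1/12, 5/12)
4. G is where the line through D parallel to FS meets line XQ ⇒ G = (0, 1/5)
G = X + t·(Q−X) with t = 4/5, so XG:GQ = t:(1−t) = 4/5:1/5

XG:GQ = 4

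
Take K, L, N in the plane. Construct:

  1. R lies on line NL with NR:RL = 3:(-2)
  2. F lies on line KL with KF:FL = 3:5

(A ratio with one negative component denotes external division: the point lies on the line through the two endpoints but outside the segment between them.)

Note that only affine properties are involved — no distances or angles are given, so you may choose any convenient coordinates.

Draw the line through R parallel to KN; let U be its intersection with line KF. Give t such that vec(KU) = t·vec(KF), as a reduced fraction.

t = 8

Work in coordinates with K = (0, 0), L = (1, 0), N = (0, 1).
1. R lies on line NL with NR:RL = 3:(-2) ⇒ R = (3, -2)
2. F lies on line KL with KF:FL = 3:5 ⇒ F = (3/8, 0)
through R parallel to KN: direction (0, 1); meets KF at U = (3, 0)
U = K + t·(F−K) with t = 8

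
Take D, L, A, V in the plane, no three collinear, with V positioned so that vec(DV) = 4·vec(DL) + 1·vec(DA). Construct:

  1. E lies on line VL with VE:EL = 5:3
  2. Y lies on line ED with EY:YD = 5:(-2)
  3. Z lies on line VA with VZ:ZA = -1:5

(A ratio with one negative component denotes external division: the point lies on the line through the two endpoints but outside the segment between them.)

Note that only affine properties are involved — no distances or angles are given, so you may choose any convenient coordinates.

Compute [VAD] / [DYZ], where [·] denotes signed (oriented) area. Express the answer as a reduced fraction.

Assign D = (0, 0), L = (1, 0), A = (0, 1), V = (4, 1) — the answer is frame-independent, so this choice is without loss of generality.
1. E lies on line VL with VE:EL = 5:3 ⇒ E = (17/8, 3/8)
2. Y lies on line ED with EY:YD = 5:(-2) ⇒ Y = (-17/12, -1/4)
3. Z lies on line VA with VZ:ZA = -1:5 ⇒ Z = (5, 1)
2·[VAD] = 4, 2·[DYZ] = -1/6
[VAD]:[DYZ] = 4:-1/6 = -24

[VAD]:[DYZ] = -24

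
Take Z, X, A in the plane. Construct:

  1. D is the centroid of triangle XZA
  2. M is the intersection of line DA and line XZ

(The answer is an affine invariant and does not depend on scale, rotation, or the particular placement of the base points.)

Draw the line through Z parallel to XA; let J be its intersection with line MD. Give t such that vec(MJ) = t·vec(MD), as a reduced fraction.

Assign Z = (0, 0), X = (1, 0), A = (0, 1) — the answer is frame-independent, so this choice is without loss of generality.
1. D is the centroid of triangle XZA ⇒ D = (1/3, 1/3)
2. M is the intersection of line DA and line XZ ⇒ M = (1/2, 0)
through Z parallel to XA: direction (-1, 1); meets MD at J = (1, -1)
J = M + t·(D−M) with t = -3

t = -3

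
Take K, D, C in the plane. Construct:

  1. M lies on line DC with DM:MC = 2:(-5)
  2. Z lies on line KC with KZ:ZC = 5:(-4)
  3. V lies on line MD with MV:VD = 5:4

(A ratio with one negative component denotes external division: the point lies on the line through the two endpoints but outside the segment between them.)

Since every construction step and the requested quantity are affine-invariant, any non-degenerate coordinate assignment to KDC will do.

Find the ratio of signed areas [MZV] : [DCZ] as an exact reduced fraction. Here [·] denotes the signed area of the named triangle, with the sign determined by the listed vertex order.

[MZV]:[DCZ] = -10/27

Work in coordinates with K = (0, 0), D = (1, 0), C = (0, 1).
1. M lies on line DC with DM:MC = 2:(-5) ⇒ M = (5/3, -2/3)
2. Z lies on line KC with KZ:ZC = 5:(-4) ⇒ Z = (0, 5)
3. V lies on line MD with MV:VD = 5:4 ⇒ V = (35/27, -8/27)
2·[MZV] = 40/27, 2·[DCZ] = -4
[MZV]:[DCZ] = 40/27:-4 = -10/27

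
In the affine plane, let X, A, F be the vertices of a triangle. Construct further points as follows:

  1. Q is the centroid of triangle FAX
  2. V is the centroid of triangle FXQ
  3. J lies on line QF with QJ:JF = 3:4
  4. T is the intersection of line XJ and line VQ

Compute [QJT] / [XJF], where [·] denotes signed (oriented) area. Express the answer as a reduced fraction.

Set X = (0, 0), A = (1, 0), F = (0, 1); any affine frame gives the same invariant.
1. Q is the centroid of triangle FAX ⇒ Q = (1/3, 1/3)
2. V is the centroid of triangle FXQ ⇒ V = (1/9, 4/9)
3. J lies on line QF with QJ:JF = 3:4 ⇒ J = (4/21, 13/21)
4. T is the intersection of line XJ and line VQ ⇒ T = (2/15, 13/30)
2·[QJT] = 3/70, 2·[XJF] = 4/21
[QJT]:[XJF] = 3/70:4/21 = 9/40

[QJT]:[XJF] = 9/40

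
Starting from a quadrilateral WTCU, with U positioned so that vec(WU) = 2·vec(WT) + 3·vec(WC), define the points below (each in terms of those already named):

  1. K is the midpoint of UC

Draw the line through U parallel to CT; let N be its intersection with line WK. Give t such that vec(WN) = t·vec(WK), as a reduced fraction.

Work in coordinates with W = (0, 0), T = (1, 0), C = (0, 1), U = (2, 3).
1. K is the midpoint of UC ⇒ K = (1, 2)
through U parallel to CT: direction (1, -1); meets WK at N = (5/3, 10/3)
N = W + t·(K−W) with t = 5/3

t = 5/3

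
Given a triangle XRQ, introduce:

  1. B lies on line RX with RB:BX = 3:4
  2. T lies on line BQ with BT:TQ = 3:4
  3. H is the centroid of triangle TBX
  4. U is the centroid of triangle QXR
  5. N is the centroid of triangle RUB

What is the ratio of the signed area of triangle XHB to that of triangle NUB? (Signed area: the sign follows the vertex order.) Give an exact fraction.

[XHB]:[NUB] = -12/7

Work in coordinates with X = (0, 0), R = (1, 0), Q = (0, 1).
1. B lies on line RX with RB:BX = 3:4 ⇒ B = (4/7, 0)
2. T lies on line BQ with BT:TQ = 3:4 ⇒ T = (16/49, 3/7)
3. H is the centroid of triangle TBX ⇒ H = (44/147, 1/7)
4. U is the centroid of triangle QXR ⇒ U = (1/3, 1/3)
5. N is the centroid of triangle RUB ⇒ N = (40/63, 1/9)
2·[XHB] = -4/49, 2·[NUB] = 1/21
[XHB]:[NUB] = -4/49:1/21 = -12/7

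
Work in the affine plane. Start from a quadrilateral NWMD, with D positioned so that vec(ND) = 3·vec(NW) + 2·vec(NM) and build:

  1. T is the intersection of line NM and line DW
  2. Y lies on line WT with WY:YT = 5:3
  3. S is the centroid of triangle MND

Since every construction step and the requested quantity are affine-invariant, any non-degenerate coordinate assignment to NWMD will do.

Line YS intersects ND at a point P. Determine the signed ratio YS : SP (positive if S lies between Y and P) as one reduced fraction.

Set N = (0, 0), W = (1, 0), M = (0, 1), D = (3, 2); any affine frame gives the same invariant.
1. T is the intersection of line NM and line DW ⇒ T = (0, -1)
2. Y lies on line WT with WY:YT = 5:3 ⇒ Y = (3/8, -5/8)
3. S is the centroid of triangle MND ⇒ S = (1, 1)
line YS meets ND at P = (24/29, 16/29)
S = Y + t·(P−Y) with t = 29/21, so YS:SP = 29/21:-8/21

YS:SP = -29/8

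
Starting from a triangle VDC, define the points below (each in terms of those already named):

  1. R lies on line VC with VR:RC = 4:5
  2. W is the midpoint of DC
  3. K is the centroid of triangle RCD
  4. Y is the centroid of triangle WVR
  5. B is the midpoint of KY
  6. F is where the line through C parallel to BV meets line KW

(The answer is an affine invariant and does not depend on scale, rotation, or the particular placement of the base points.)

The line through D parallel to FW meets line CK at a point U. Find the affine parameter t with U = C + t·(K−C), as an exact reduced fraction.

t = 2

Assign V = (0, 0), D = (1, 0), C = (0, 1) — the answer is frame-independent, so this choice is without loss of generality.
1. R lies on line VC with VR:RC = 4:5 ⇒ R = (0, 4/9)
2. W is the midpoint of DC ⇒ W = (1/2, 1/2)
3. K is the centroid of triangle RCD ⇒ K = (1/3, 13/27)
4. Y is the centroid of triangle WVR ⇒ Y = (1/6, 17/54)
5. B is the midpoint of KY ⇒ B = (1/4, 43/108)
6. F is where the line through C parallel to BV meets line KW ⇒ F = (-3/8, 29/72)
through D parallel to FW: direction (7/8, 7/72); meets CK at U = (2/3, -1/27)
U = C + t·(K−C) with t = 2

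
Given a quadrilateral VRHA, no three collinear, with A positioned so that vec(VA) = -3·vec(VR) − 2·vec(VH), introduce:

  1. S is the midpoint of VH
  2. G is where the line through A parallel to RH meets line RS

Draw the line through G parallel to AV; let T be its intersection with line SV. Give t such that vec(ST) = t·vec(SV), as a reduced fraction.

t = -77/3

Assign V = (0, 0), R = (1, 0), H = (0, 1), A = (-3, -2) — the answer is frame-independent, so this choice is without loss of generality.
1. S is the midpoint of VH ⇒ S = (0, 1/2)
2. G is where the line through A parallel to RH meets line RS ⇒ G = (-11, 6)
through G parallel to AV: direction (3, 2); meets SV at T = (0, 40/3)
T = S + t·(V−S) with t = -77/3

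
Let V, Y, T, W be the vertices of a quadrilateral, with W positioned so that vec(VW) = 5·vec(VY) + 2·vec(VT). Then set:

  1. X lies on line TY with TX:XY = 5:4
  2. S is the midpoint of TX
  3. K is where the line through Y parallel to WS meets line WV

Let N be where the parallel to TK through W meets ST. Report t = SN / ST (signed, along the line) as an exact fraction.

Choose coordinates V = (0, 0), Y = (1, 0), T = (0, 1), W = (5, 2).
1. X lies on line TY with TX:XY = 5:4 ⇒ X = (5/9, 4/9)
2. S is the midpoint of TX ⇒ S = (5/18, 13/18)
3. K is where the line through Y parallel to WS meets line WV ⇒ K = (-23/11, -46/55)
through W parallel to TK: direction (-23/11, -101/55); meets ST at N = (65/36, -29/36)
N = S + t·(T−S) with t = -11/2

t = -11/2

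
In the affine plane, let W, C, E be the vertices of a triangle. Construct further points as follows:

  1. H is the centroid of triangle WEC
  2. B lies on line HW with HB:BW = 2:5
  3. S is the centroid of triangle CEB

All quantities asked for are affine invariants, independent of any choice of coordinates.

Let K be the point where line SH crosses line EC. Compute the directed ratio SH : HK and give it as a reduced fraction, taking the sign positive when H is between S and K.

Set W = (0, 0), C = (1, 0), E = (0, 1); any affine frame gives the same invariant.
1. H is the centroid of triangle WEC ⇒ H = (1/3, 1/3)
2. B lies on line HW with HB:BW = 2:5 ⇒ B = (5/21, 5/21)
3. S is the centroid of triangle CEB ⇒ S = (26/63, 26/63)
line SH meets EC at K = (1/2, 1/2)
H = S + t·(K−S) with t = -10/11, so SH:HK = -10/11:21/11

SH:HK = -10/21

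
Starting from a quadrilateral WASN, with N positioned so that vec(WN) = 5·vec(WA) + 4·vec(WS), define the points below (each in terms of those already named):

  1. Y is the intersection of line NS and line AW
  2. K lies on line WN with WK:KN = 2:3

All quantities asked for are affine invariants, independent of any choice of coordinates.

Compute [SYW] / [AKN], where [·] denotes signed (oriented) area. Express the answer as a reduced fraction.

Assign W = (0, 0), A = (1, 0), S = (0, 1), N = (5, 4) — the answer is frame-independent, so this choice is without loss of generality.
1. Y is the intersection of line NS and line AW ⇒ Y = (-5/3, 0)
2. K lies on line WN with WK:KN = 2:3 ⇒ K = (2, 8/5)
2·[SYW] = 5/3, 2·[AKN] = -12/5
[SYW]:[AKN] = 5/3:-12/5 = -25/36

[SYW]:[AKN] = -25/36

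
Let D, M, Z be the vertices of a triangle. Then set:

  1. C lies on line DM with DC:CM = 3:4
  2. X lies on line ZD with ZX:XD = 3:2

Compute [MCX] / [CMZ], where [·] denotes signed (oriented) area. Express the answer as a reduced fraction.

Set D = (0, 0), M = (1, 0), Z = (0, 1); any affine frame gives the same invariant.
1. C lies on line DM with DC:CM = 3:4 ⇒ C = (3/7, 0)
2. X lies on line ZD with ZX:XD = 3:2 ⇒ X = (0, 2/5)
2·[MCX] = -8/35, 2·[CMZ] = 4/7
[MCX]:[CMZ] = -8/35:4/7 = -2/5

[MCX]:[CMZ] = -2/5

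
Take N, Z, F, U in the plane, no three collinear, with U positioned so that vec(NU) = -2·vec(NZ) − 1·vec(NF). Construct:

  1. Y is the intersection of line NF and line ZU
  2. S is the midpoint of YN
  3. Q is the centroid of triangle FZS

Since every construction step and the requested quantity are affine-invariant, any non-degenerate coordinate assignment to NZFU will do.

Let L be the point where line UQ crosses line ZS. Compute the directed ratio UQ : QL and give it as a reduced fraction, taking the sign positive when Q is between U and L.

Assign N = (0, 0), Z = (1, 0), F = (0, 1), U = (-2, -1) — the answer is frame-independent, so this choice is without loss of generality.
1. Y is the intersection of line NF and line ZU ⇒ Y = (0, -1/3)
2. S is the midpoint of YN ⇒ S = (0, -1/6)
3. Q is the centroid of triangle FZS ⇒ Q = (1/3, 5/18)
line UQ meets ZS at L = (-11/16, -9/32)
Q = U + t·(L−U) with t = 16/9, so UQ:QL = 16/9:-7/9

UQ:QL = -16/7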